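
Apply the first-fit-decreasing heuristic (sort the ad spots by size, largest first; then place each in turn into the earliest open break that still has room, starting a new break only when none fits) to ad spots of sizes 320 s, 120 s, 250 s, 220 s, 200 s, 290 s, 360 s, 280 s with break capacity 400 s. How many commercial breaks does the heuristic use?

7

Sorted descending: 360, 320, 290, 280, 250, 220, 200, 120.
  360 → break 1 (new)  [load 360/400]
  320 → break 2 (new)  [load 320/400]
  290 → break 3 (new)  [load 290/400]
  280 → break 4 (new)  [load 280/400]
  250 → break 5 (new)  [load 250/400]
  220 → break 6 (new)  [load 220/400]
  200 → break 7 (new)  [load 200/400]
  120 → break 4  [load 400/400]
7 commercial breaks opened.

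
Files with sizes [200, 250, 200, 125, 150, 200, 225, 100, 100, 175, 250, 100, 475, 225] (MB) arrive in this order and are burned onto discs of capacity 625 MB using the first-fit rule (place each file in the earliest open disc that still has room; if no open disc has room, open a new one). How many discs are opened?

5

  200 → disc 1 (new)  [load 200/625]
  250 → disc 1  [load 450/625]
  200 → disc 2 (new)  [load 200/625]
  125 → disc 1  [load 575/625]
  150 → disc 2  [load 350/625]
  200 → disc 2  [load 550/625]
  225 → disc 3 (new)  [load 225/625]
  100 → disc 3  [load 325/625]
  100 → disc 3  [load 425/625]
  175 → disc 3  [load 600/625]
  250 → disc 4 (new)  [load 250/625]
  100 → disc 4  [load 350/625]
  475 → disc 5 (new)  [load 475/625]
  225 → disc 4  [load 575/625]
5 discs opened.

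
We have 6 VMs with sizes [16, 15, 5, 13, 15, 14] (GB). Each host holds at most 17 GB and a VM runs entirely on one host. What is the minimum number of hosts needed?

6

Total = 16 + 15 + 15 + 14 + 13 + 5 = 78 GB.
Lower bound: ⌈78/17⌉ = 5 hosts.
A packing using 6 hosts:
  host 1: 16 = 16
  host 2: 15 = 15
  host 3: 15 = 15
  host 4: 14 = 14
  host 5: 13 = 13
  host 6: 5 = 5
No arrangement into 5 hosts stays within capacity, so 6 is optimal.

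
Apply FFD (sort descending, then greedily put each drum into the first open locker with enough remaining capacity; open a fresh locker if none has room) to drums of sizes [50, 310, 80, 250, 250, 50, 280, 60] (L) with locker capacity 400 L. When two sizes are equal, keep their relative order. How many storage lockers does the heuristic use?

4

Sorted descending: 310, 280, 250, 250, 80, 60, 50, 50.
  310 → locker 1 (new)  [load 310/400]
  280 → locker 2 (new)  [load 280/400]
  250 → locker 3 (new)  [load 250/400]
  250 → locker 4 (new)  [load 250/400]
  80 → locker 1  [load 390/400]
  60 → locker 2  [load 340/400]
  50 → locker 2  [load 390/400]
  50 → locker 3  [load 300/400]
4 storage lockers opened.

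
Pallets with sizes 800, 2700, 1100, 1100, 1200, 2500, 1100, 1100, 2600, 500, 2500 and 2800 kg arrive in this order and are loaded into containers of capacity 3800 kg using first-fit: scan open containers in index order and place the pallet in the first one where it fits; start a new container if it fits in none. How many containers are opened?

6

  800 → container 1 (new)  [load 800/3800]
  2700 → container 1  [load 3500/3800]
  1100 → container 2 (new)  [load 1100/3800]
  1100 → container 2  [load 2200/3800]
  1200 → container 2  [load 3400/3800]
  2500 → container 3 (new)  [load 2500/3800]
  1100 → container 3  [load 3600/3800]
  1100 → container 4 (new)  [load 1100/3800]
  2600 → container 4  [load 3700/3800]
  500 → container 5 (new)  [load 500/3800]
  2500 → container 5  [load 3000/3800]
  2800 → container 6 (new)  [load 2800/3800]
6 containers opened.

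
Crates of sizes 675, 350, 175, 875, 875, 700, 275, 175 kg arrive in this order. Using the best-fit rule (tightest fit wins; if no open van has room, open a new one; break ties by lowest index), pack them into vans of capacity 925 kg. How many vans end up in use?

5

  675 → van 1 (new)  [load 675/925]
  350 → van 2 (new)  [load 350/925]
  175 → van 1  [load 850/925]
  875 → van 3 (new)  [load 875/925]
  875 → van 4 (new)  [load 875/925]
  700 → van 5 (new)  [load 700/925]
  275 → van 2  [load 625/925]
  175 → van 5  [load 875/925]
5 vans opened.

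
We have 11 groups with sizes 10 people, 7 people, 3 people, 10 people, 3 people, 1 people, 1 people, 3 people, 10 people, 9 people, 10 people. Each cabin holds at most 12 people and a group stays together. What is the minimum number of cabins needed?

Total = 10 + 10 + 10 + 10 + 9 + 7 + 3 + 3 + 3 + 1 + 1 = 67 people.
Lower bound: ⌈67/12⌉ = 6 cabins.
A packing using 7 cabins:
  cabin 1: 10 + 1 + 1 = 12
  cabin 2: 10 = 10
  cabin 3: 10 = 10
  cabin 4: 10 = 10
  cabin 5: 9 + 3 = 12
  cabin 6: 7 + 3 = 10
  cabin 7: 3 = 3
No arrangement into 6 cabins stays within capacity, so 7 is optimal.

7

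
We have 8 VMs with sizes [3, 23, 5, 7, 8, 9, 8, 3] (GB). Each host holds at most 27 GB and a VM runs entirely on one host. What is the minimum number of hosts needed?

Total = 23 + 9 + 8 + 8 + 7 + 5 + 3 + 3 = 66 GB.
Lower bound: ⌈66/27⌉ = 3 hosts.
A packing using 3 hosts:
  host 1: 23 + 3 = 26
  host 2: 9 + 8 + 8 = 25
  host 3: 7 + 5 + 3 = 15
This matches the lower bound, so 3 is optimal.

3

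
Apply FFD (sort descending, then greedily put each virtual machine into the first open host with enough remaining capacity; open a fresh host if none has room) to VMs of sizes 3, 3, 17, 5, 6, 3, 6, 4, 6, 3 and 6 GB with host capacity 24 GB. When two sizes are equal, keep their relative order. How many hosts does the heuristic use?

Sorted descending: 17, 6, 6, 6, 6, 5, 4, 3, 3, 3, 3.
  17 → host 1 (new)  [load 17/24]
  6 → host 1  [load 23/24]
  6 → host 2 (new)  [load 6/24]
  6 → host 2  [load 12/24]
  6 → host 2  [load 18/24]
  5 → host 2  [load 23/24]
  4 → host 3 (new)  [load 4/24]
  3 → host 3  [load 7/24]
  3 → host 3  [load 10/24]
  3 → host 3  [load 13/24]
  3 → host 3  [load 16/24]
3 hosts opened.

3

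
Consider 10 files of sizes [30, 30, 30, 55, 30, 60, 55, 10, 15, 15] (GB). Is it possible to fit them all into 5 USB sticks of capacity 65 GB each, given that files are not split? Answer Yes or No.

Total = 330 GB; ⌈330/65⌉ = 6.
At least 6 USB sticks are required, but only 5 are allowed.

No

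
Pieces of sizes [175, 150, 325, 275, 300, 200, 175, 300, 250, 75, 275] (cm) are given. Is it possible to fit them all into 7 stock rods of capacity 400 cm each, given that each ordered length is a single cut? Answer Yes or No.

No

Total = 2500 cm; ⌈2500/400⌉ = 7.
The bound of 7 does not rule out 7, but exhaustive search shows no assignment into 7 stock rods of capacity 400 cm exists — the minimum is 8.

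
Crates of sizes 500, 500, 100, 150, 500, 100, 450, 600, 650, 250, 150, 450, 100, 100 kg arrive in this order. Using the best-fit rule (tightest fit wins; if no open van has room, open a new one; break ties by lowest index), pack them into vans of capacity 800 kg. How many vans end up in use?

7

  500 → van 1 (new)  [load 500/800]
  500 → van 2 (new)  [load 500/800]
  100 → van 1  [load 600/800]
  150 → van 1  [load 750/800]
  500 → van 3 (new)  [load 500/800]
  100 → van 2  [load 600/800]
  450 → van 4 (new)  [load 450/800]
  600 → van 5 (new)  [load 600/800]
  650 → van 6 (new)  [load 650/800]
  250 → van 3  [load 750/800]
  150 → van 6  [load 800/800]
  450 → van 7 (new)  [load 450/800]
  100 → van 2  [load 700/800]
  100 → van 2  [load 800/800]
7 vans opened.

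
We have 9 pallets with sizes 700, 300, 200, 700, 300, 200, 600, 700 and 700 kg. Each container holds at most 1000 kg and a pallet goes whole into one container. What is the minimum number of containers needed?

Total = 700 + 700 + 700 + 700 + 600 + 300 + 300 + 200 + 200 = 4400 kg.
Lower bound: ⌈4400/1000⌉ = 5 containers.
A packing using 5 containers:
  container 1: 700 + 300 = 1000
  container 2: 700 + 300 = 1000
  container 3: 700 + 200 = 900
  container 4: 700 + 200 = 900
  container 5: 600 = 600
This matches the lower bound, so 5 is optimal.

5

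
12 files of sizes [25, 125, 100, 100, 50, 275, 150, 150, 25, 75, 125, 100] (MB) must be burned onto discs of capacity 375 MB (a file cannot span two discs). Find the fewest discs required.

Total = 275 + 150 + 150 + 125 + 125 + 100 + 100 + 100 + 75 + 50 + 25 + 25 = 1300 MB.
Lower bound: ⌈1300/375⌉ = 4 discs.
A packing using 4 discs:
  disc 1: 275 + 100 = 375
  disc 2: 150 + 150 + 75 = 375
  disc 3: 125 + 125 + 100 + 25 = 375
  disc 4: 100 + 50 + 25 = 175
This matches the lower bound, so 4 is optimal.

4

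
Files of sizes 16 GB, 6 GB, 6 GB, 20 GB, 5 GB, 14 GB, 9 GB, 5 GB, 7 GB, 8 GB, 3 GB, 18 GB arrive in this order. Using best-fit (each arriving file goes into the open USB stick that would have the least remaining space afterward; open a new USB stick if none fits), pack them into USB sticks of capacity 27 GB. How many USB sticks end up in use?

5

  16 → USB stick 1 (new)  [load 16/27]
  6 → USB stick 1  [load 22/27]
  6 → USB stick 2 (new)  [load 6/27]
  20 → USB stick 2  [load 26/27]
  5 → USB stick 1  [load 27/27]
  14 → USB stick 3 (new)  [load 14/27]
  9 → USB stick 3  [load 23/27]
  5 → USB stick 4 (new)  [load 5/27]
  7 → USB stick 4  [load 12/27]
  8 → USB stick 4  [load 20/27]
  3 → USB stick 3  [load 26/27]
  18 → USB stick 5 (new)  [load 18/27]
5 USB sticks opened.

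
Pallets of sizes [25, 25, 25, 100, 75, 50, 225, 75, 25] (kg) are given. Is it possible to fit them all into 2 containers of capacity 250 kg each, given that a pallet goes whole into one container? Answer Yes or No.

No

Total = 625 kg; ⌈625/250⌉ = 3.
At least 3 containers are required, but only 2 are allowed.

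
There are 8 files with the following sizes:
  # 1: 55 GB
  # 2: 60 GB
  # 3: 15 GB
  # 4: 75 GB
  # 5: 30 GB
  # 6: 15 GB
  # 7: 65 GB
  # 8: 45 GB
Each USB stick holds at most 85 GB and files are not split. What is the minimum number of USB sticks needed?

Total = 75 + 65 + 60 + 55 + 45 + 30 + 15 + 15 = 360 GB.
Lower bound: ⌈360/85⌉ = 5 USB sticks.
A packing using 5 USB sticks:
  USB stick 1: 75 = 75
  USB stick 2: 65 + 15 = 80
  USB stick 3: 60 + 15 = 75
  USB stick 4: 55 + 30 = 85
  USB stick 5: 45 = 45
This matches the lower bound, so 5 is optimal.

5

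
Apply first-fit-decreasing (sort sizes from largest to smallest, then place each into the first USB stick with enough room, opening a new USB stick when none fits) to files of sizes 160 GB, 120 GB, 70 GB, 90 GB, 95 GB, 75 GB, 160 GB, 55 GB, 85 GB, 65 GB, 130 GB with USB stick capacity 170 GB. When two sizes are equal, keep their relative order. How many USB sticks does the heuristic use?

8

Sorted descending: 160, 160, 130, 120, 95, 90, 85, 75, 70, 65, 55.
  160 → USB stick 1 (new)  [load 160/170]
  160 → USB stick 2 (new)  [load 160/170]
  130 → USB stick 3 (new)  [load 130/170]
  120 → USB stick 4 (new)  [load 120/170]
  95 → USB stick 5 (new)  [load 95/170]
  90 → USB stick 6 (new)  [load 90/170]
  85 → USB stick 7 (new)  [load 85/170]
  75 → USB stick 5  [load 170/170]
  70 → USB stick 6  [load 160/170]
  65 → USB stick 7  [load 150/170]
  55 → USB stick 8 (new)  [load 55/170]
8 USB sticks opened.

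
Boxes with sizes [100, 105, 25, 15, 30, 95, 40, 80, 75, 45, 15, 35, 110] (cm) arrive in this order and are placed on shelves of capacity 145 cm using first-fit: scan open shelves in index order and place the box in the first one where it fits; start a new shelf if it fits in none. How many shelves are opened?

  100 → shelf 1 (new)  [load 100/145]
  105 → shelf 2 (new)  [load 105/145]
  25 → shelf 1  [load 125/145]
  15 → shelf 1  [load 140/145]
  30 → shelf 2  [load 135/145]
  95 → shelf 3 (new)  [load 95/145]
  40 → shelf 3  [load 135/145]
  80 → shelf 4 (new)  [load 80/145]
  75 → shelf 5 (new)  [load 75/145]
  45 → shelf 4  [load 125/145]
  15 → shelf 4  [load 140/145]
  35 → shelf 5  [load 110/145]
  110 → shelf 6 (new)  [load 110/145]
6 shelves opened.

6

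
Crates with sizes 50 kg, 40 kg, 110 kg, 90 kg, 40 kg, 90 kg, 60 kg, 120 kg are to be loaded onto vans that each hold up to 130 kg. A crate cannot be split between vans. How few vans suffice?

Total = 120 + 110 + 90 + 90 + 60 + 50 + 40 + 40 = 600 kg.
Lower bound: ⌈600/130⌉ = 5 vans.
A packing using 5 vans:
  van 1: 120 = 120
  van 2: 110 = 110
  van 3: 90 + 40 = 130
  van 4: 90 + 40 = 130
  van 5: 60 + 50 = 110
This matches the lower bound, so 5 is optimal.

5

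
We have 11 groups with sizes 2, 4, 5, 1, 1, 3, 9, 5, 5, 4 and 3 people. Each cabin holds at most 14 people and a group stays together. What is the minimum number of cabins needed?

Total = 9 + 5 + 5 + 5 + 4 + 4 + 3 + 3 + 2 + 1 + 1 = 42 people.
Lower bound: ⌈42/14⌉ = 3 cabins.
A packing using 3 cabins:
  cabin 1: 9 + 5 = 14
  cabin 2: 5 + 5 + 4 = 14
  cabin 3: 4 + 3 + 3 + 2 + 1 + 1 = 14
This matches the lower bound, so 3 is optimal.

3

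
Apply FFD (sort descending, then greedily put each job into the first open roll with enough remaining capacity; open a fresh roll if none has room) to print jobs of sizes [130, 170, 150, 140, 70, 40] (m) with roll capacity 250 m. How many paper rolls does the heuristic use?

Sorted descending: 170, 150, 140, 130, 70, 40.
  170 → roll 1 (new)  [load 170/250]
  150 → roll 2 (new)  [load 150/250]
  140 → roll 3 (new)  [load 140/250]
  130 → roll 4 (new)  [load 130/250]
  70 → roll 1  [load 240/250]
  40 → roll 2  [load 190/250]
4 paper rolls opened.

4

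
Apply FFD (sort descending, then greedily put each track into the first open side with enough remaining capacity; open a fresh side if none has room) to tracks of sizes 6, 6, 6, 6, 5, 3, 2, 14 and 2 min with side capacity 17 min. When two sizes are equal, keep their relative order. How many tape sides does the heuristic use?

Sorted descending: 14, 6, 6, 6, 6, 5, 3, 2, 2.
  14 → side 1 (new)  [load 14/17]
  6 → side 2 (new)  [load 6/17]
  6 → side 2  [load 12/17]
  6 → side 3 (new)  [load 6/17]
  6 → side 3  [load 12/17]
  5 → side 2  [load 17/17]
  3 → side 1  [load 17/17]
  2 → side 3  [load 14/17]
  2 → side 3  [load 16/17]
3 tape sides opened.

3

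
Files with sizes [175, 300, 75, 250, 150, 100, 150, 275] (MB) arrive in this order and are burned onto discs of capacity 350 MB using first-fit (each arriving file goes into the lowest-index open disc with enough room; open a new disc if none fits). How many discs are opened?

  175 → disc 1 (new)  [load 175/350]
  300 → disc 2 (new)  [load 300/350]
  75 → disc 1  [load 250/350]
  250 → disc 3 (new)  [load 250/350]
  150 → disc 4 (new)  [load 150/350]
  100 → disc 1  [load 350/350]
  150 → disc 4  [load 300/350]
  275 → disc 5 (new)  [load 275/350]
5 discs opened.

5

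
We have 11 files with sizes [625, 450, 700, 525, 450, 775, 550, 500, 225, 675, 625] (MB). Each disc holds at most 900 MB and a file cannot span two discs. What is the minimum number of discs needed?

Total = 775 + 700 + 675 + 625 + 625 + 550 + 525 + 500 + 450 + 450 + 225 = 6100 MB.
Lower bound: ⌈6100/900⌉ = 7 discs.
Also, 8 files each exceed 450 MB, and no two of those can share a disc, so at least 8 discs are needed.
A packing using 9 discs:
  disc 1: 775 = 775
  disc 2: 700 = 700
  disc 3: 675 + 225 = 900
  disc 4: 625 = 625
  disc 5: 625 = 625
  disc 6: 550 = 550
  disc 7: 525 = 525
  disc 8: 500 = 500
  disc 9: 450 + 450 = 900
No arrangement into 8 discs stays within capacity, so 9 is optimal.

9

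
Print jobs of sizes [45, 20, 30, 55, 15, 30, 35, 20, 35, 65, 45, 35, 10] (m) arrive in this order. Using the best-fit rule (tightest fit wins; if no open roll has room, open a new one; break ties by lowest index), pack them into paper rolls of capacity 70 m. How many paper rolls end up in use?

  45 → roll 1 (new)  [load 45/70]
  20 → roll 1  [load 65/70]
  30 → roll 2 (new)  [load 30/70]
  55 → roll 3 (new)  [load 55/70]
  15 → roll 3  [load 70/70]
  30 → roll 2  [load 60/70]
  35 → roll 4 (new)  [load 35/70]
  20 → roll 4  [load 55/70]
  35 → roll 5 (new)  [load 35/70]
  65 → roll 6 (new)  [load 65/70]
  45 → roll 7 (new)  [load 45/70]
  35 → roll 5  [load 70/70]
  10 → roll 2  [load 70/70]
7 paper rolls opened.

7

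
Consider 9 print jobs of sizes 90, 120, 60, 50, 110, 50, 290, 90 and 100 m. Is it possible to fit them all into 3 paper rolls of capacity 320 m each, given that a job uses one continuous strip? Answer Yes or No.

No

Total = 960 m; ⌈960/320⌉ = 3.
The bound of 3 does not rule out 3, but exhaustive search shows no assignment into 3 paper rolls of capacity 320 m exists — the minimum is 4.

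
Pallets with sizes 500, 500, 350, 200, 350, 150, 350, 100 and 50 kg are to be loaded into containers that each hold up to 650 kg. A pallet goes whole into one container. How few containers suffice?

5

Total = 500 + 500 + 350 + 350 + 350 + 200 + 150 + 100 + 50 = 2550 kg.
Lower bound: ⌈2550/650⌉ = 4 containers.
Also, 5 pallets each exceed 325 kg, and no two of those can share a container, so at least 5 containers are needed.
A packing using 5 containers:
  container 1: 500 + 150 = 650
  container 2: 500 + 100 + 50 = 650
  container 3: 350 + 200 = 550
  container 4: 350 = 350
  container 5: 350 = 350
This matches the lower bound, so 5 is optimal.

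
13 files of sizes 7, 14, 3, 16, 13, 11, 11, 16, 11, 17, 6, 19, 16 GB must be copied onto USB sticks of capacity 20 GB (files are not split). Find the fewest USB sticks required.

10

Total = 19 + 17 + 16 + 16 + 16 + 14 + 13 + 11 + 11 + 11 + 7 + 6 + 3 = 160 GB.
Lower bound: ⌈160/20⌉ = 8 USB sticks.
Also, 10 files each exceed 10 GB, and no two of those can share a USB stick, so at least 10 USB sticks are needed.
A packing using 10 USB sticks:
  USB stick 1: 19 = 19
  USB stick 2: 17 + 3 = 20
  USB stick 3: 16 = 16
  USB stick 4: 16 = 16
  USB stick 5: 16 = 16
  USB stick 6: 14 + 6 = 20
  USB stick 7: 13 + 7 = 20
  USB stick 8: 11 = 11
  USB stick 9: 11 = 11
  USB stick 10: 11 = 11
This matches the lower bound, so 10 is optimal.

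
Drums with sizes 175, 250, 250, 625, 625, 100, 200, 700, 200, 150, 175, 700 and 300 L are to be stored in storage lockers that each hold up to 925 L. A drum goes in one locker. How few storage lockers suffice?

Total = 700 + 700 + 625 + 625 + 300 + 250 + 250 + 200 + 200 + 175 + 175 + 150 + 100 = 4450 L.
Lower bound: ⌈4450/925⌉ = 5 storage lockers.
A packing using 5 storage lockers:
  locker 1: 700 + 200 = 900
  locker 2: 700 + 200 = 900
  locker 3: 625 + 300 = 925
  locker 4: 625 + 250 = 875
  locker 5: 250 + 175 + 175 + 150 + 100 = 850
This matches the lower bound, so 5 is optimal.

5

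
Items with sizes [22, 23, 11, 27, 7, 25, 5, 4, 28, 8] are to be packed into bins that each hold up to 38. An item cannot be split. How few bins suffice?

5

Total = 28 + 27 + 25 + 23 + 22 + 11 + 8 + 7 + 5 + 4 = 160.
Lower bound: ⌈160/38⌉ = 5 bins.
A packing using 5 bins:
  bin 1: 28 + 8 = 36
  bin 2: 27 + 11 = 38
  bin 3: 25 + 7 + 5 = 37
  bin 4: 23 + 4 = 27
  bin 5: 22 = 22
This matches the lower bound, so 5 is optimal.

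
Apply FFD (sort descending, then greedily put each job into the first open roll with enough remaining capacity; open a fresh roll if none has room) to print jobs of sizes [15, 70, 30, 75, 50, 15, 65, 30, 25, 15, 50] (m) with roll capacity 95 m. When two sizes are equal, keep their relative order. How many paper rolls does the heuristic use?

Sorted descending: 75, 70, 65, 50, 50, 30, 30, 25, 15, 15, 15.
  75 → roll 1 (new)  [load 75/95]
  70 → roll 2 (new)  [load 70/95]
  65 → roll 3 (new)  [load 65/95]
  50 → roll 4 (new)  [load 50/95]
  50 → roll 5 (new)  [load 50/95]
  30 → roll 3  [load 95/95]
  30 → roll 4  [load 80/95]
  25 → roll 2  [load 95/95]
  15 → roll 1  [load 90/95]
  15 → roll 4  [load 95/95]
  15 → roll 5  [load 65/95]
5 paper rolls opened.

5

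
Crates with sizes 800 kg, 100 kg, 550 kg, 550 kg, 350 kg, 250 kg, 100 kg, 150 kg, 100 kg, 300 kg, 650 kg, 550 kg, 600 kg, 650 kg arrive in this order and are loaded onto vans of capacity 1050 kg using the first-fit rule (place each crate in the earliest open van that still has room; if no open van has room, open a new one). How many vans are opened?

7

  800 → van 1 (new)  [load 800/1050]
  100 → van 1  [load 900/1050]
  550 → van 2 (new)  [load 550/1050]
  550 → van 3 (new)  [load 550/1050]
  350 → van 2  [load 900/1050]
  250 → van 3  [load 800/1050]
  100 → van 1  [load 1000/1050]
  150 → van 2  [load 1050/1050]
  100 → van 3  [load 900/1050]
  300 → van 4 (new)  [load 300/1050]
  650 → van 4  [load 950/1050]
  550 → van 5 (new)  [load 550/1050]
  600 → van 6 (new)  [load 600/1050]
  650 → van 7 (new)  [load 650/1050]
7 vans opened.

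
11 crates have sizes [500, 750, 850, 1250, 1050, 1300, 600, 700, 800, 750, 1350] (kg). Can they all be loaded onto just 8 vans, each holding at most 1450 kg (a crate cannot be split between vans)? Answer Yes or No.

A valid assignment using 8 vans:
  van 1: 1350 = 1350
  van 2: 1300 = 1300
  van 3: 1250 = 1250
  van 4: 1050 = 1050
  van 5: 850 + 600 = 1450
  van 6: 800 + 500 = 1300
  van 7: 750 + 700 = 1450
  van 8: 750 = 750
Every load is within 1450 kg, so 8 vans suffice.

Yes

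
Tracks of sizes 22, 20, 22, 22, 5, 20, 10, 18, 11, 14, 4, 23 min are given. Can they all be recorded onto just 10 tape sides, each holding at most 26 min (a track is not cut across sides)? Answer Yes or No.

Yes

A valid assignment using 9 tape sides:
  side 1: 23 = 23
  side 2: 22 + 4 = 26
  side 3: 22 = 22
  side 4: 22 = 22
  side 5: 20 + 5 = 25
  side 6: 20 = 20
  side 7: 18 = 18
  side 8: 14 + 11 = 25
  side 9: 10 = 10
That uses only 9 ≤ 10, so 10 tape sides are enough.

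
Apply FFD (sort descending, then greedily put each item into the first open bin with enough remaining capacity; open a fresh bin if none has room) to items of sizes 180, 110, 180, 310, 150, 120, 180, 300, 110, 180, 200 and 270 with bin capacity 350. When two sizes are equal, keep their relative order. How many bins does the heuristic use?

Sorted descending: 310, 300, 270, 200, 180, 180, 180, 180, 150, 120, 110, 110.
  310 → bin 1 (new)  [load 310/350]
  300 → bin 2 (new)  [load 300/350]
  270 → bin 3 (new)  [load 270/350]
  200 → bin 4 (new)  [load 200/350]
  180 → bin 5 (new)  [load 180/350]
  180 → bin 6 (new)  [load 180/350]
  180 → bin 7 (new)  [load 180/350]
  180 → bin 8 (new)  [load 180/350]
  150 → bin 4  [load 350/350]
  120 → bin 5  [load 300/350]
  110 → bin 6  [load 290/350]
  110 → bin 7  [load 290/350]
8 bins opened.

8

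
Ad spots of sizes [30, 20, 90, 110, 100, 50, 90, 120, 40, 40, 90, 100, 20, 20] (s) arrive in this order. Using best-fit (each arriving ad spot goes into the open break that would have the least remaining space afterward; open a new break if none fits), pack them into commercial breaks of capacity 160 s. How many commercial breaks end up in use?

  30 → break 1 (new)  [load 30/160]
  20 → break 1  [load 50/160]
  90 → break 1  [load 140/160]
  110 → break 2 (new)  [load 110/160]
  100 → break 3 (new)  [load 100/160]
  50 → break 2  [load 160/160]
  90 → break 4 (new)  [load 90/160]
  120 → break 5 (new)  [load 120/160]
  40 → break 5  [load 160/160]
  40 → break 3  [load 140/160]
  90 → break 6 (new)  [load 90/160]
  100 → break 7 (new)  [load 100/160]
  20 → break 1  [load 160/160]
  20 → break 3  [load 160/160]
7 commercial breaks opened.

7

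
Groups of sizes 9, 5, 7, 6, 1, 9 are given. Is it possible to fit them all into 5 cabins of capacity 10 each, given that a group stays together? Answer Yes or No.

Yes

A valid assignment using 5 cabins:
  cabin 1: 9 + 1 = 10
  cabin 2: 9 = 9
  cabin 3: 7 = 7
  cabin 4: 6 = 6
  cabin 5: 5 = 5
Every load is within 10, so 5 cabins suffice.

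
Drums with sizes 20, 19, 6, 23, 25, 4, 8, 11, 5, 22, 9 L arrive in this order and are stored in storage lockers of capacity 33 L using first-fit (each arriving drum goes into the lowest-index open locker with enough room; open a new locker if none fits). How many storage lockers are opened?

5

  20 → locker 1 (new)  [load 20/33]
  19 → locker 2 (new)  [load 19/33]
  6 → locker 1  [load 26/33]
  23 → locker 3 (new)  [load 23/33]
  25 → locker 4 (new)  [load 25/33]
  4 → locker 1  [load 30/33]
  8 → locker 2  [load 27/33]
  11 → locker 5 (new)  [load 11/33]
  5 → locker 2  [load 32/33]
  22 → locker 5  [load 33/33]
  9 → locker 3  [load 32/33]
5 storage lockers opened.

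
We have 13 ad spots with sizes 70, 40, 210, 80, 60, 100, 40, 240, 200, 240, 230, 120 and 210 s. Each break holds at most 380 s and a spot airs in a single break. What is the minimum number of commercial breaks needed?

Total = 240 + 240 + 230 + 210 + 210 + 200 + 120 + 100 + 80 + 70 + 60 + 40 + 40 = 1840 s.
Lower bound: ⌈1840/380⌉ = 5 commercial breaks.
Also, 6 ad spots each exceed 190 s, and no two of those can share a break, so at least 6 commercial breaks are needed.
A packing using 6 commercial breaks:
  break 1: 240 + 120 = 360
  break 2: 240 + 100 + 40 = 380
  break 3: 230 + 80 + 70 = 380
  break 4: 210 + 60 + 40 = 310
  break 5: 210 = 210
  break 6: 200 = 200
This matches the lower bound, so 6 is optimal.

6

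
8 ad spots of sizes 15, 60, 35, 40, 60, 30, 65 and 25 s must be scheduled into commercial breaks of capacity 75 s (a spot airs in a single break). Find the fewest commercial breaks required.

Total = 65 + 60 + 60 + 40 + 35 + 30 + 25 + 15 = 330 s.
Lower bound: ⌈330/75⌉ = 5 commercial breaks.
A packing using 5 commercial breaks:
  break 1: 65 = 65
  break 2: 60 + 15 = 75
  break 3: 60 = 60
  break 4: 40 + 35 = 75
  break 5: 30 + 25 = 55
This matches the lower bound, so 5 is optimal.

5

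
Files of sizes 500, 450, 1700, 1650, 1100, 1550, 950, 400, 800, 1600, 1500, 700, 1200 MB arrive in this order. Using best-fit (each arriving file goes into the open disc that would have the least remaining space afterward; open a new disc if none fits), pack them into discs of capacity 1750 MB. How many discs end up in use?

9

  500 → disc 1 (new)  [load 500/1750]
  450 → disc 1  [load 950/1750]
  1700 → disc 2 (new)  [load 1700/1750]
  1650 → disc 3 (new)  [load 1650/1750]
  1100 → disc 4 (new)  [load 1100/1750]
  1550 → disc 5 (new)  [load 1550/1750]
  950 → disc 6 (new)  [load 950/1750]
  400 → disc 4  [load 1500/1750]
  800 → disc 1  [load 1750/1750]
  1600 → disc 7 (new)  [load 1600/1750]
  1500 → disc 8 (new)  [load 1500/1750]
  700 → disc 6  [load 1650/1750]
  1200 → disc 9 (new)  [load 1200/1750]
9 discs opened.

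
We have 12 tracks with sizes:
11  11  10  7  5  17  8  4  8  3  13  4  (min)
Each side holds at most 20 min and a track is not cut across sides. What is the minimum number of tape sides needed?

6

Total = 17 + 13 + 11 + 11 + 10 + 8 + 8 + 7 + 5 + 4 + 4 + 3 = 101 min.
Lower bound: ⌈101/20⌉ = 6 tape sides.
A packing using 6 tape sides:
  side 1: 17 + 3 = 20
  side 2: 13 + 7 = 20
  side 3: 11 + 8 = 19
  side 4: 11 + 8 = 19
  side 5: 10 + 5 + 4 = 19
  side 6: 4 = 4
This matches the lower bound, so 6 is optimal.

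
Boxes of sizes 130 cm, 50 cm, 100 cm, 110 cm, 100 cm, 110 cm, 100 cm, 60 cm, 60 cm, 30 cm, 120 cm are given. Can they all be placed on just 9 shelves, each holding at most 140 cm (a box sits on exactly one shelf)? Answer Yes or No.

A valid assignment using 9 shelves:
  shelf 1: 130 = 130
  shelf 2: 120 = 120
  shelf 3: 110 + 30 = 140
  shelf 4: 110 = 110
  shelf 5: 100 = 100
  shelf 6: 100 = 100
  shelf 7: 100 = 100
  shelf 8: 60 + 60 = 120
  shelf 9: 50 = 50
Every load is within 140 cm, so 9 shelves suffice.

Yes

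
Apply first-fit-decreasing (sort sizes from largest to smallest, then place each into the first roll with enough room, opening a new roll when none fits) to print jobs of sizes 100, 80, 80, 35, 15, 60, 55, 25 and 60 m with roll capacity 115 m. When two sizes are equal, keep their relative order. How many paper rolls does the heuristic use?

Sorted descending: 100, 80, 80, 60, 60, 55, 35, 25, 15.
  100 → roll 1 (new)  [load 100/115]
  80 → roll 2 (new)  [load 80/115]
  80 → roll 3 (new)  [load 80/115]
  60 → roll 4 (new)  [load 60/115]
  60 → roll 5 (new)  [load 60/115]
  55 → roll 4  [load 115/115]
  35 → roll 2  [load 115/115]
  25 → roll 3  [load 105/115]
  15 → roll 1  [load 115/115]
5 paper rolls opened.

5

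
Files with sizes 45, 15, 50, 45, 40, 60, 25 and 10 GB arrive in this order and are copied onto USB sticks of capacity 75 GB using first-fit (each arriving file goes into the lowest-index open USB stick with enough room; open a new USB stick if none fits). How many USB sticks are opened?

5

  45 → USB stick 1 (new)  [load 45/75]
  15 → USB stick 1  [load 60/75]
  50 → USB stick 2 (new)  [load 50/75]
  45 → USB stick 3 (new)  [load 45/75]
  40 → USB stick 4 (new)  [load 40/75]
  60 → USB stick 5 (new)  [load 60/75]
  25 → USB stick 2  [load 75/75]
  10 → USB stick 1  [load 70/75]
5 USB sticks opened.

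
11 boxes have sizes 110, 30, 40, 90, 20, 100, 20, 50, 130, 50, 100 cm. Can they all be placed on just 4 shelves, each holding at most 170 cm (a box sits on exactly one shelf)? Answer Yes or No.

Total = 740 cm; ⌈740/170⌉ = 5.
At least 5 shelves are required, but only 4 are allowed.

No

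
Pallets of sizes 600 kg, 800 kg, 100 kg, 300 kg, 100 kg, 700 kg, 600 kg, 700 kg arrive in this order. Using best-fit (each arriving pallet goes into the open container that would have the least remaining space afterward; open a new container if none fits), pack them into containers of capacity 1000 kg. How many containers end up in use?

  600 → container 1 (new)  [load 600/1000]
  800 → container 2 (new)  [load 800/1000]
  100 → container 2  [load 900/1000]
  300 → container 1  [load 900/1000]
  100 → container 1  [load 1000/1000]
  700 → container 3 (new)  [load 700/1000]
  600 → container 4 (new)  [load 600/1000]
  700 → container 5 (new)  [load 700/1000]
5 containers opened.

5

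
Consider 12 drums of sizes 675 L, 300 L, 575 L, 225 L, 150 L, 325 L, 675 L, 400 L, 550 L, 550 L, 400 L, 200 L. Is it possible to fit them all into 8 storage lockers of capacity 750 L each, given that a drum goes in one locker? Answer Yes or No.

A valid assignment using 8 storage lockers:
  locker 1: 675 = 675
  locker 2: 675 = 675
  locker 3: 575 + 150 = 725
  locker 4: 550 + 200 = 750
  locker 5: 550 = 550
  locker 6: 400 + 325 = 725
  locker 7: 400 + 300 = 700
  locker 8: 225 = 225
Every load is within 750 L, so 8 storage lockers suffice.

Yes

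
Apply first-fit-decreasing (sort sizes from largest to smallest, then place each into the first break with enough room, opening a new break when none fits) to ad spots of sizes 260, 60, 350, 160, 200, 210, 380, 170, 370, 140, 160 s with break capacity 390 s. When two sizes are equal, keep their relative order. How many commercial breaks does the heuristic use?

Sorted descending: 380, 370, 350, 260, 210, 200, 170, 160, 160, 140, 60.
  380 → break 1 (new)  [load 380/390]
  370 → break 2 (new)  [load 370/390]
  350 → break 3 (new)  [load 350/390]
  260 → break 4 (new)  [load 260/390]
  210 → break 5 (new)  [load 210/390]
  200 → break 6 (new)  [load 200/390]
  170 → break 5  [load 380/390]
  160 → break 6  [load 360/390]
  160 → break 7 (new)  [load 160/390]
  140 → break 7  [load 300/390]
  60 → break 4  [load 320/390]
7 commercial breaks opened.

7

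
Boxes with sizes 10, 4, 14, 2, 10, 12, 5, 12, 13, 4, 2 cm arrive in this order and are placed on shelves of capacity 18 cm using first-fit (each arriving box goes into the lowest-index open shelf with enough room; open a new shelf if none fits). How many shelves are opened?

  10 → shelf 1 (new)  [load 10/18]
  4 → shelf 1  [load 14/18]
  14 → shelf 2 (new)  [load 14/18]
  2 → shelf 1  [load 16/18]
  10 → shelf 3 (new)  [load 10/18]
  12 → shelf 4 (new)  [load 12/18]
  5 → shelf 3  [load 15/18]
  12 → shelf 5 (new)  [load 12/18]
  13 → shelf 6 (new)  [load 13/18]
  4 → shelf 2  [load 18/18]
  2 → shelf 1  [load 18/18]
6 shelves opened.

6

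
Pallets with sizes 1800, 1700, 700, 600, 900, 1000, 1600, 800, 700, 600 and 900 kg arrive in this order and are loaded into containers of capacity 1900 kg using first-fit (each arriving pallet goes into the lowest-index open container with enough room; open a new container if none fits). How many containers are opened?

7

  1800 → container 1 (new)  [load 1800/1900]
  1700 → container 2 (new)  [load 1700/1900]
  700 → container 3 (new)  [load 700/1900]
  600 → container 3  [load 1300/1900]
  900 → container 4 (new)  [load 900/1900]
  1000 → container 4  [load 1900/1900]
  1600 → container 5 (new)  [load 1600/1900]
  800 → container 6 (new)  [load 800/1900]
  700 → container 6  [load 1500/1900]
  600 → container 3  [load 1900/1900]
  900 → container 7 (new)  [load 900/1900]
7 containers opened.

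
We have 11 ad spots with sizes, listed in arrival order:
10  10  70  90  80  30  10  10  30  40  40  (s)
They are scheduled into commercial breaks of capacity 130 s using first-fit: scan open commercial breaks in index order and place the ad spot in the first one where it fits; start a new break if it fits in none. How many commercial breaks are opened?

  10 → break 1 (new)  [load 10/130]
  10 → break 1  [load 20/130]
  70 → break 1  [load 90/130]
  90 → break 2 (new)  [load 90/130]
  80 → break 3 (new)  [load 80/130]
  30 → break 1  [load 120/130]
  10 → break 1  [load 130/130]
  10 → break 2  [load 100/130]
  30 → break 2  [load 130/130]
  40 → break 3  [load 120/130]
  40 → break 4 (new)  [load 40/130]
4 commercial breaks opened.

4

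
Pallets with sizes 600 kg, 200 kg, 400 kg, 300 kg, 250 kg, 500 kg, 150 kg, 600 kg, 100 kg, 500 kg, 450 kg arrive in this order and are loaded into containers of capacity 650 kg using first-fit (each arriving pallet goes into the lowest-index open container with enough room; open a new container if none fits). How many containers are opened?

  600 → container 1 (new)  [load 600/650]
  200 → container 2 (new)  [load 200/650]
  400 → container 2  [load 600/650]
  300 → container 3 (new)  [load 300/650]
  250 → container 3  [load 550/650]
  500 → container 4 (new)  [load 500/650]
  150 → container 4  [load 650/650]
  600 → container 5 (new)  [load 600/650]
  100 → container 3  [load 650/650]
  500 → container 6 (new)  [load 500/650]
  450 → container 7 (new)  [load 450/650]
7 containers opened.

7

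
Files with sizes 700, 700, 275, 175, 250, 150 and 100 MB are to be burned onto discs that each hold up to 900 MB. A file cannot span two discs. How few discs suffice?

3

Total = 700 + 700 + 275 + 250 + 175 + 150 + 100 = 2350 MB.
Lower bound: ⌈2350/900⌉ = 3 discs.
A packing using 3 discs:
  disc 1: 700 + 175 = 875
  disc 2: 700 + 150 = 850
  disc 3: 275 + 250 + 100 = 625
This matches the lower bound, so 3 is optimal.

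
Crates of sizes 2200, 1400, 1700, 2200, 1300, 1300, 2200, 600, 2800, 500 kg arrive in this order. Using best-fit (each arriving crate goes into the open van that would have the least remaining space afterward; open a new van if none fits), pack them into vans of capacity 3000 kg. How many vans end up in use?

6

  2200 → van 1 (new)  [load 2200/3000]
  1400 → van 2 (new)  [load 1400/3000]
  1700 → van 3 (new)  [load 1700/3000]
  2200 → van 4 (new)  [load 2200/3000]
  1300 → van 3  [load 3000/3000]
  1300 → van 2  [load 2700/3000]
  2200 → van 5 (new)  [load 2200/3000]
  600 → van 1  [load 2800/3000]
  2800 → van 6 (new)  [load 2800/3000]
  500 → van 4  [load 2700/3000]
6 vans opened.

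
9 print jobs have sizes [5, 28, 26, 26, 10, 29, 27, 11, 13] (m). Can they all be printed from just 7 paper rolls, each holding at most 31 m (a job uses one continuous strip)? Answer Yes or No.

A valid assignment using 7 paper rolls:
  roll 1: 29 = 29
  roll 2: 28 = 28
  roll 3: 27 = 27
  roll 4: 26 + 5 = 31
  roll 5: 26 = 26
  roll 6: 13 + 11 = 24
  roll 7: 10 = 10
Every load is within 31 m, so 7 paper rolls suffice.

Yes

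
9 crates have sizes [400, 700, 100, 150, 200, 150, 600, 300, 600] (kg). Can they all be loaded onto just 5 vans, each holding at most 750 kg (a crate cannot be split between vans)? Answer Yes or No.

A valid assignment using 5 vans:
  van 1: 700 = 700
  van 2: 600 + 150 = 750
  van 3: 600 + 150 = 750
  van 4: 400 + 300 = 700
  van 5: 200 + 100 = 300
Every load is within 750 kg, so 5 vans suffice.

Yes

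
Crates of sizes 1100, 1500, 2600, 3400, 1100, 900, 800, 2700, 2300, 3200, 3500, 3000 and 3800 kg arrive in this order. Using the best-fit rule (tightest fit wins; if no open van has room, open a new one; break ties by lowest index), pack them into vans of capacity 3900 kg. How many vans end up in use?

9

  1100 → van 1 (new)  [load 1100/3900]
  1500 → van 1  [load 2600/3900]
  2600 → van 2 (new)  [load 2600/3900]
  3400 → van 3 (new)  [load 3400/3900]
  1100 → van 1  [load 3700/3900]
  900 → van 2  [load 3500/3900]
  800 → van 4 (new)  [load 800/3900]
  2700 → van 4  [load 3500/3900]
  2300 → van 5 (new)  [load 2300/3900]
  3200 → van 6 (new)  [load 3200/3900]
  3500 → van 7 (new)  [load 3500/3900]
  3000 → van 8 (new)  [load 3000/3900]
  3800 → van 9 (new)  [load 3800/3900]
9 vans opened.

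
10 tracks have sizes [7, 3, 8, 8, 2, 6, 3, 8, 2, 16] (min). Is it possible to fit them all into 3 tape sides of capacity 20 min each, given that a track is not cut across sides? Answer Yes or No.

No

Total = 63 min; ⌈63/20⌉ = 4.
At least 4 tape sides are required, but only 3 are allowed.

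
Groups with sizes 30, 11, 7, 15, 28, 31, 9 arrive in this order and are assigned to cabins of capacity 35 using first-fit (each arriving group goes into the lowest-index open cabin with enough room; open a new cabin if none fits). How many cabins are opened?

  30 → cabin 1 (new)  [load 30/35]
  11 → cabin 2 (new)  [load 11/35]
  7 → cabin 2  [load 18/35]
  15 → cabin 2  [load 33/35]
  28 → cabin 3 (new)  [load 28/35]
  31 → cabin 4 (new)  [load 31/35]
  9 → cabin 5 (new)  [load 9/35]
5 cabins opened.

5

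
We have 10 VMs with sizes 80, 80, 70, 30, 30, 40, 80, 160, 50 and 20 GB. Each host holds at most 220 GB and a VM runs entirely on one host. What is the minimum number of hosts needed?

3

Total = 160 + 80 + 80 + 80 + 70 + 50 + 40 + 30 + 30 + 20 = 640 GB.
Lower bound: ⌈640/220⌉ = 3 hosts.
A packing using 3 hosts:
  host 1: 160 + 50 = 210
  host 2: 80 + 80 + 40 + 20 = 220
  host 3: 80 + 70 + 30 + 30 = 210
This matches the lower bound, so 3 is optimal.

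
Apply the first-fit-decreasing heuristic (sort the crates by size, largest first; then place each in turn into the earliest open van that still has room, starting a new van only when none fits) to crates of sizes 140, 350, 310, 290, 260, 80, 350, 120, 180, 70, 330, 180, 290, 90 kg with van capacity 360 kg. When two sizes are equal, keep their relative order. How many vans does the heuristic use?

Sorted descending: 350, 350, 330, 310, 290, 290, 260, 180, 180, 140, 120, 90, 80, 70.
  350 → van 1 (new)  [load 350/360]
  350 → van 2 (new)  [load 350/360]
  330 → van 3 (new)  [load 330/360]
  310 → van 4 (new)  [load 310/360]
  290 → van 5 (new)  [load 290/360]
  290 → van 6 (new)  [load 290/360]
  260 → van 7 (new)  [load 260/360]
  180 → van 8 (new)  [load 180/360]
  180 → van 8  [load 360/360]
  140 → van 9 (new)  [load 140/360]
  120 → van 9  [load 260/360]
  90 → van 7  [load 350/360]
  80 → van 9  [load 340/360]
  70 → van 5  [load 360/360]
9 vans opened.

9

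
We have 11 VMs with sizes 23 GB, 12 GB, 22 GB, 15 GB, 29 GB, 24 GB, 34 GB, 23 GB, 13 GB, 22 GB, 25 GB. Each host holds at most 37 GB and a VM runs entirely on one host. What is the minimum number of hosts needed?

8

Total = 34 + 29 + 25 + 24 + 23 + 23 + 22 + 22 + 15 + 13 + 12 = 242 GB.
Lower bound: ⌈242/37⌉ = 7 hosts.
Also, 8 VMs each exceed 37/2 GB, and no two of those can share a host, so at least 8 hosts are needed.
A packing using 8 hosts:
  host 1: 34 = 34
  host 2: 29 = 29
  host 3: 25 + 12 = 37
  host 4: 24 + 13 = 37
  host 5: 23 = 23
  host 6: 23 = 23
  host 7: 22 + 15 = 37
  host 8: 22 = 22
This matches the lower bound, so 8 is optimal.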